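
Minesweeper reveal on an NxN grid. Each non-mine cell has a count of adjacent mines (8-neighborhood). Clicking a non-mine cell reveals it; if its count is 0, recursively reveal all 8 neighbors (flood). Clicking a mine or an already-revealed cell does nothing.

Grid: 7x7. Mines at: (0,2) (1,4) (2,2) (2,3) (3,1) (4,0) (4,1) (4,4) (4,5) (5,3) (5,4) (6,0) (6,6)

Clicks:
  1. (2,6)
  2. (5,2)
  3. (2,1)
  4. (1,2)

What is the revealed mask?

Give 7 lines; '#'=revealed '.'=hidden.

Answer: .....##
..#..##
.#...##
.....##
.......
..#....
.......

Derivation:
Click 1 (2,6) count=0: revealed 8 new [(0,5) (0,6) (1,5) (1,6) (2,5) (2,6) (3,5) (3,6)] -> total=8
Click 2 (5,2) count=2: revealed 1 new [(5,2)] -> total=9
Click 3 (2,1) count=2: revealed 1 new [(2,1)] -> total=10
Click 4 (1,2) count=3: revealed 1 new [(1,2)] -> total=11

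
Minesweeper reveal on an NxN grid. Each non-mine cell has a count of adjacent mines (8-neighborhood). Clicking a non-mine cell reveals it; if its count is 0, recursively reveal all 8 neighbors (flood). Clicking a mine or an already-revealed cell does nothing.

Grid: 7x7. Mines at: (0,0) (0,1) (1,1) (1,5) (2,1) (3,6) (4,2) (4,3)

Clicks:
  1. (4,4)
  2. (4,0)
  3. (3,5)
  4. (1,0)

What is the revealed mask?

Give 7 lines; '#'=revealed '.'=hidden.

Answer: .......
#......
.......
##...#.
##..###
#######
#######

Derivation:
Click 1 (4,4) count=1: revealed 1 new [(4,4)] -> total=1
Click 2 (4,0) count=0: revealed 20 new [(3,0) (3,1) (4,0) (4,1) (4,5) (4,6) (5,0) (5,1) (5,2) (5,3) (5,4) (5,5) (5,6) (6,0) (6,1) (6,2) (6,3) (6,4) (6,5) (6,6)] -> total=21
Click 3 (3,5) count=1: revealed 1 new [(3,5)] -> total=22
Click 4 (1,0) count=4: revealed 1 new [(1,0)] -> total=23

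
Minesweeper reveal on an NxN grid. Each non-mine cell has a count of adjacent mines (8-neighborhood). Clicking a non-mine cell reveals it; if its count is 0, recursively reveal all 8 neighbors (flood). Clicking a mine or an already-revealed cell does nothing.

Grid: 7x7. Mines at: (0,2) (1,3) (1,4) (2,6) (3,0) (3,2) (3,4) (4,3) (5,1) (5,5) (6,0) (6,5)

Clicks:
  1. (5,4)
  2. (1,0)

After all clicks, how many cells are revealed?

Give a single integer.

Answer: 7

Derivation:
Click 1 (5,4) count=3: revealed 1 new [(5,4)] -> total=1
Click 2 (1,0) count=0: revealed 6 new [(0,0) (0,1) (1,0) (1,1) (2,0) (2,1)] -> total=7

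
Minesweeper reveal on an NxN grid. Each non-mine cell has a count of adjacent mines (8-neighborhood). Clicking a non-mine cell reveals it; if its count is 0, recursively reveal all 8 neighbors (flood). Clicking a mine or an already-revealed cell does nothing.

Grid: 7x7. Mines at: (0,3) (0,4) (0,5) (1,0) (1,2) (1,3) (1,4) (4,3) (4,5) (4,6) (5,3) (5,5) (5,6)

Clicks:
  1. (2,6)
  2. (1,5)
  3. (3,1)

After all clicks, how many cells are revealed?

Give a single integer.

Click 1 (2,6) count=0: revealed 6 new [(1,5) (1,6) (2,5) (2,6) (3,5) (3,6)] -> total=6
Click 2 (1,5) count=3: revealed 0 new [(none)] -> total=6
Click 3 (3,1) count=0: revealed 15 new [(2,0) (2,1) (2,2) (3,0) (3,1) (3,2) (4,0) (4,1) (4,2) (5,0) (5,1) (5,2) (6,0) (6,1) (6,2)] -> total=21

Answer: 21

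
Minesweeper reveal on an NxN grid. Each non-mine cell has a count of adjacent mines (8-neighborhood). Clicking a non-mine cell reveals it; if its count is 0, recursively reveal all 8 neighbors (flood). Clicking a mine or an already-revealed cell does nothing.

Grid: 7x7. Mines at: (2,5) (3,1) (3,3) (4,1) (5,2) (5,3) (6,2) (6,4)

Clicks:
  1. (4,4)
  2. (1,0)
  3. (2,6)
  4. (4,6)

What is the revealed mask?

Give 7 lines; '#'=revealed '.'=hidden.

Answer: #######
#######
#####.#
....###
....###
....###
.....##

Derivation:
Click 1 (4,4) count=2: revealed 1 new [(4,4)] -> total=1
Click 2 (1,0) count=0: revealed 19 new [(0,0) (0,1) (0,2) (0,3) (0,4) (0,5) (0,6) (1,0) (1,1) (1,2) (1,3) (1,4) (1,5) (1,6) (2,0) (2,1) (2,2) (2,3) (2,4)] -> total=20
Click 3 (2,6) count=1: revealed 1 new [(2,6)] -> total=21
Click 4 (4,6) count=0: revealed 10 new [(3,4) (3,5) (3,6) (4,5) (4,6) (5,4) (5,5) (5,6) (6,5) (6,6)] -> total=31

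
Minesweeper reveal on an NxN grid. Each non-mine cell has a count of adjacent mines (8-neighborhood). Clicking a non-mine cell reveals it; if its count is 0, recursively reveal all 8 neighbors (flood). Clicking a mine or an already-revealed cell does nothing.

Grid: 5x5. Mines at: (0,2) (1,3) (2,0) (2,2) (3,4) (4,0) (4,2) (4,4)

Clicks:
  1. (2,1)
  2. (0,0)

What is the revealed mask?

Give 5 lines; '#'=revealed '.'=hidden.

Answer: ##...
##...
.#...
.....
.....

Derivation:
Click 1 (2,1) count=2: revealed 1 new [(2,1)] -> total=1
Click 2 (0,0) count=0: revealed 4 new [(0,0) (0,1) (1,0) (1,1)] -> total=5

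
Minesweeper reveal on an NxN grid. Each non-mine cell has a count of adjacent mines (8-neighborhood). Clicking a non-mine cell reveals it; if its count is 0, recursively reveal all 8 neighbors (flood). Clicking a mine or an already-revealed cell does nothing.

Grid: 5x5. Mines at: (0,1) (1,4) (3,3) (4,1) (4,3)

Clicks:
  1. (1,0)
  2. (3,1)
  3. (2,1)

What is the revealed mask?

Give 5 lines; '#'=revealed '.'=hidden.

Answer: .....
###..
###..
###..
.....

Derivation:
Click 1 (1,0) count=1: revealed 1 new [(1,0)] -> total=1
Click 2 (3,1) count=1: revealed 1 new [(3,1)] -> total=2
Click 3 (2,1) count=0: revealed 7 new [(1,1) (1,2) (2,0) (2,1) (2,2) (3,0) (3,2)] -> total=9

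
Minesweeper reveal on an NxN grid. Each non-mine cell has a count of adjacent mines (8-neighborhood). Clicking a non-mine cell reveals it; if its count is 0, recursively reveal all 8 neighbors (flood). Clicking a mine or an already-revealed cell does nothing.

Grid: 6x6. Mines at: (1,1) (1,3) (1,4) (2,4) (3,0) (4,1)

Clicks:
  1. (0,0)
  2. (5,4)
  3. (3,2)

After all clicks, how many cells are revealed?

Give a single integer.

Answer: 13

Derivation:
Click 1 (0,0) count=1: revealed 1 new [(0,0)] -> total=1
Click 2 (5,4) count=0: revealed 12 new [(3,2) (3,3) (3,4) (3,5) (4,2) (4,3) (4,4) (4,5) (5,2) (5,3) (5,4) (5,5)] -> total=13
Click 3 (3,2) count=1: revealed 0 new [(none)] -> total=13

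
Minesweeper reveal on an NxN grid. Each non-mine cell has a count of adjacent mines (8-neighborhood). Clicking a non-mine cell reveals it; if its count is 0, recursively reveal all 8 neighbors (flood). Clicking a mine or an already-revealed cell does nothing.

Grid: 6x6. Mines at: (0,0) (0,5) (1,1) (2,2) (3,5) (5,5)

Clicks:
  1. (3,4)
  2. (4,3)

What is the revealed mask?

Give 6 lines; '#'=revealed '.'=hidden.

Click 1 (3,4) count=1: revealed 1 new [(3,4)] -> total=1
Click 2 (4,3) count=0: revealed 16 new [(2,0) (2,1) (3,0) (3,1) (3,2) (3,3) (4,0) (4,1) (4,2) (4,3) (4,4) (5,0) (5,1) (5,2) (5,3) (5,4)] -> total=17

Answer: ......
......
##....
#####.
#####.
#####.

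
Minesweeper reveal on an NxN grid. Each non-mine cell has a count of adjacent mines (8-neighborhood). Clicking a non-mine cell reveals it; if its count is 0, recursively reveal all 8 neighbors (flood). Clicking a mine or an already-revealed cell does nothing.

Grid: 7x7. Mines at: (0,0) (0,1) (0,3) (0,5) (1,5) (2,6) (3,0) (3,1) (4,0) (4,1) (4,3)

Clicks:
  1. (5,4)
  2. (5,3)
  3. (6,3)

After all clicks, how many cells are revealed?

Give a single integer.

Click 1 (5,4) count=1: revealed 1 new [(5,4)] -> total=1
Click 2 (5,3) count=1: revealed 1 new [(5,3)] -> total=2
Click 3 (6,3) count=0: revealed 18 new [(3,4) (3,5) (3,6) (4,4) (4,5) (4,6) (5,0) (5,1) (5,2) (5,5) (5,6) (6,0) (6,1) (6,2) (6,3) (6,4) (6,5) (6,6)] -> total=20

Answer: 20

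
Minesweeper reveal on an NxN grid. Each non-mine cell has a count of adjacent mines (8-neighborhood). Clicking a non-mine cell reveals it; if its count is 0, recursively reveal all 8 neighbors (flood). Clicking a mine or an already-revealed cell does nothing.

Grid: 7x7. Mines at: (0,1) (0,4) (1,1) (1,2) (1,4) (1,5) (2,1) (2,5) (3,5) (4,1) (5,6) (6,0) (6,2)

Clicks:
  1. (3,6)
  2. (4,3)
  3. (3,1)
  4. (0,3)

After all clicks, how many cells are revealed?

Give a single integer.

Click 1 (3,6) count=2: revealed 1 new [(3,6)] -> total=1
Click 2 (4,3) count=0: revealed 17 new [(2,2) (2,3) (2,4) (3,2) (3,3) (3,4) (4,2) (4,3) (4,4) (4,5) (5,2) (5,3) (5,4) (5,5) (6,3) (6,4) (6,5)] -> total=18
Click 3 (3,1) count=2: revealed 1 new [(3,1)] -> total=19
Click 4 (0,3) count=3: revealed 1 new [(0,3)] -> total=20

Answer: 20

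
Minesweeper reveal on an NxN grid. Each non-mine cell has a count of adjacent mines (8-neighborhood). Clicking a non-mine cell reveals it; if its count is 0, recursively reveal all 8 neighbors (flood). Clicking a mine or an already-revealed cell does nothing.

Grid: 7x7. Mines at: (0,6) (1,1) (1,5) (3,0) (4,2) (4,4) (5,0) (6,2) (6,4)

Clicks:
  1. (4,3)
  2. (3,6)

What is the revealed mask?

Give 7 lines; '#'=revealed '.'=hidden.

Answer: .......
.......
.....##
.....##
...#.##
.....##
.....##

Derivation:
Click 1 (4,3) count=2: revealed 1 new [(4,3)] -> total=1
Click 2 (3,6) count=0: revealed 10 new [(2,5) (2,6) (3,5) (3,6) (4,5) (4,6) (5,5) (5,6) (6,5) (6,6)] -> total=11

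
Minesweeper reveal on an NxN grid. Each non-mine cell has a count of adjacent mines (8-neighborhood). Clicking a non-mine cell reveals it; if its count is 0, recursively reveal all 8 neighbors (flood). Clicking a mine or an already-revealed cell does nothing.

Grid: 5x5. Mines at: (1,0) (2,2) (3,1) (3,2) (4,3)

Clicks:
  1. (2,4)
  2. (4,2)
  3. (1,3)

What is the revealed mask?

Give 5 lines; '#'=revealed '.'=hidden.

Answer: .####
.####
...##
...##
..#..

Derivation:
Click 1 (2,4) count=0: revealed 12 new [(0,1) (0,2) (0,3) (0,4) (1,1) (1,2) (1,3) (1,4) (2,3) (2,4) (3,3) (3,4)] -> total=12
Click 2 (4,2) count=3: revealed 1 new [(4,2)] -> total=13
Click 3 (1,3) count=1: revealed 0 new [(none)] -> total=13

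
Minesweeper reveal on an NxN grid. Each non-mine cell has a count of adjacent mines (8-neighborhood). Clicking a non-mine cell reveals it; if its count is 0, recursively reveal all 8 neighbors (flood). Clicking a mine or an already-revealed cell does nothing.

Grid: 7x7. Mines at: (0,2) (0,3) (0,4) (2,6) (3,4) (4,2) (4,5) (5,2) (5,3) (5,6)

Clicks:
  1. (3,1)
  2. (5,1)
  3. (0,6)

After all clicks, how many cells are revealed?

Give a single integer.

Click 1 (3,1) count=1: revealed 1 new [(3,1)] -> total=1
Click 2 (5,1) count=2: revealed 1 new [(5,1)] -> total=2
Click 3 (0,6) count=0: revealed 4 new [(0,5) (0,6) (1,5) (1,6)] -> total=6

Answer: 6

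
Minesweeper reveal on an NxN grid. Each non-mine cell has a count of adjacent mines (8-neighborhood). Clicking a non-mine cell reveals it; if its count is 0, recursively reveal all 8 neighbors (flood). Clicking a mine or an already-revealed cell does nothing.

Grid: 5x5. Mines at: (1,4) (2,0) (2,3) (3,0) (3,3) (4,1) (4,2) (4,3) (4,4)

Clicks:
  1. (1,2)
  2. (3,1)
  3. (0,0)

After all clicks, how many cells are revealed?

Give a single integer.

Answer: 9

Derivation:
Click 1 (1,2) count=1: revealed 1 new [(1,2)] -> total=1
Click 2 (3,1) count=4: revealed 1 new [(3,1)] -> total=2
Click 3 (0,0) count=0: revealed 7 new [(0,0) (0,1) (0,2) (0,3) (1,0) (1,1) (1,3)] -> total=9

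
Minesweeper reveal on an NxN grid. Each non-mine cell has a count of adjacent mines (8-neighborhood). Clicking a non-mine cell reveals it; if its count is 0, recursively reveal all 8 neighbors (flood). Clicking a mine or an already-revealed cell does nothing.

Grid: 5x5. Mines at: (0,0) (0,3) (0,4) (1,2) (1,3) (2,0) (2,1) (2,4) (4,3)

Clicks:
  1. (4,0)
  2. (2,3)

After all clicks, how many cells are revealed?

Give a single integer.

Click 1 (4,0) count=0: revealed 6 new [(3,0) (3,1) (3,2) (4,0) (4,1) (4,2)] -> total=6
Click 2 (2,3) count=3: revealed 1 new [(2,3)] -> total=7

Answer: 7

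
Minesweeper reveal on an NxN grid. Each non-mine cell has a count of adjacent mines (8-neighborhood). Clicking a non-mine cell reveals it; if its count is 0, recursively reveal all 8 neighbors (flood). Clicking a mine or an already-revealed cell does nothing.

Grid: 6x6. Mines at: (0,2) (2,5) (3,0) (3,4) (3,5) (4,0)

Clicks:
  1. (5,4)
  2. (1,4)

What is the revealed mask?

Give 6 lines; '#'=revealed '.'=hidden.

Answer: ......
.####.
.###..
.###..
.#####
.#####

Derivation:
Click 1 (5,4) count=0: revealed 19 new [(1,1) (1,2) (1,3) (2,1) (2,2) (2,3) (3,1) (3,2) (3,3) (4,1) (4,2) (4,3) (4,4) (4,5) (5,1) (5,2) (5,3) (5,4) (5,5)] -> total=19
Click 2 (1,4) count=1: revealed 1 new [(1,4)] -> total=20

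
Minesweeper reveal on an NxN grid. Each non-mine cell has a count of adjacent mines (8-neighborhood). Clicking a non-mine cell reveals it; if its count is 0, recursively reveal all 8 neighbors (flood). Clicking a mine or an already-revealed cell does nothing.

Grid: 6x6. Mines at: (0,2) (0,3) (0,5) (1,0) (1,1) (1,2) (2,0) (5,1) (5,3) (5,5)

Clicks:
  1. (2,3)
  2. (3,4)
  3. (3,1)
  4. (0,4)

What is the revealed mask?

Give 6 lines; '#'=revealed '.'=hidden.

Answer: ....#.
...###
.#####
.#####
.#####
......

Derivation:
Click 1 (2,3) count=1: revealed 1 new [(2,3)] -> total=1
Click 2 (3,4) count=0: revealed 17 new [(1,3) (1,4) (1,5) (2,1) (2,2) (2,4) (2,5) (3,1) (3,2) (3,3) (3,4) (3,5) (4,1) (4,2) (4,3) (4,4) (4,5)] -> total=18
Click 3 (3,1) count=1: revealed 0 new [(none)] -> total=18
Click 4 (0,4) count=2: revealed 1 new [(0,4)] -> total=19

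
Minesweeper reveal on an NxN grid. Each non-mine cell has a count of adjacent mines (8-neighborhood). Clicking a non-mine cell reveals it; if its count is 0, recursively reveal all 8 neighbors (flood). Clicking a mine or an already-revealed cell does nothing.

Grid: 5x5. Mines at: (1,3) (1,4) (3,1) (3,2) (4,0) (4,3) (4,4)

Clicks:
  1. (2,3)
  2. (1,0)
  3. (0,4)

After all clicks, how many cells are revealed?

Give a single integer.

Click 1 (2,3) count=3: revealed 1 new [(2,3)] -> total=1
Click 2 (1,0) count=0: revealed 9 new [(0,0) (0,1) (0,2) (1,0) (1,1) (1,2) (2,0) (2,1) (2,2)] -> total=10
Click 3 (0,4) count=2: revealed 1 new [(0,4)] -> total=11

Answer: 11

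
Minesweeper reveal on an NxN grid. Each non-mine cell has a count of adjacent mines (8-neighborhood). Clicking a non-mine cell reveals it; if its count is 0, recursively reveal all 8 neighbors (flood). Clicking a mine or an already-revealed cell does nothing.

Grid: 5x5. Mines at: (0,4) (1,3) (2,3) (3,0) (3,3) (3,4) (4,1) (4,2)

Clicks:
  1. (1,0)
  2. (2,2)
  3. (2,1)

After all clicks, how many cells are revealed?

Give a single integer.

Click 1 (1,0) count=0: revealed 9 new [(0,0) (0,1) (0,2) (1,0) (1,1) (1,2) (2,0) (2,1) (2,2)] -> total=9
Click 2 (2,2) count=3: revealed 0 new [(none)] -> total=9
Click 3 (2,1) count=1: revealed 0 new [(none)] -> total=9

Answer: 9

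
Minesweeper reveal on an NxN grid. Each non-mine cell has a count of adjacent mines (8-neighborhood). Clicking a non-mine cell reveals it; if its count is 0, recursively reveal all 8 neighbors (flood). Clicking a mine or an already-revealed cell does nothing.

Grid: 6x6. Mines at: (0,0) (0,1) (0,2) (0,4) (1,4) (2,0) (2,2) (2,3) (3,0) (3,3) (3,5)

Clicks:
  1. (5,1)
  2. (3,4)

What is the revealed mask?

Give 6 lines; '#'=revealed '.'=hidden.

Click 1 (5,1) count=0: revealed 12 new [(4,0) (4,1) (4,2) (4,3) (4,4) (4,5) (5,0) (5,1) (5,2) (5,3) (5,4) (5,5)] -> total=12
Click 2 (3,4) count=3: revealed 1 new [(3,4)] -> total=13

Answer: ......
......
......
....#.
######
######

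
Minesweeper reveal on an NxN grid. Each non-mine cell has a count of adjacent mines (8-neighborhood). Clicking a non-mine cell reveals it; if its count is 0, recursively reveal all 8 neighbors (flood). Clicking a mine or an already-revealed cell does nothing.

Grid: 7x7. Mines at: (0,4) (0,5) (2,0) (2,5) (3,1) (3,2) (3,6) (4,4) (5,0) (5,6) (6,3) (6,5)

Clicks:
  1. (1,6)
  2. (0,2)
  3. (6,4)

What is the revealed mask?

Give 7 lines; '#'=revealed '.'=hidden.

Click 1 (1,6) count=2: revealed 1 new [(1,6)] -> total=1
Click 2 (0,2) count=0: revealed 11 new [(0,0) (0,1) (0,2) (0,3) (1,0) (1,1) (1,2) (1,3) (2,1) (2,2) (2,3)] -> total=12
Click 3 (6,4) count=2: revealed 1 new [(6,4)] -> total=13

Answer: ####...
####..#
.###...
.......
.......
.......
....#..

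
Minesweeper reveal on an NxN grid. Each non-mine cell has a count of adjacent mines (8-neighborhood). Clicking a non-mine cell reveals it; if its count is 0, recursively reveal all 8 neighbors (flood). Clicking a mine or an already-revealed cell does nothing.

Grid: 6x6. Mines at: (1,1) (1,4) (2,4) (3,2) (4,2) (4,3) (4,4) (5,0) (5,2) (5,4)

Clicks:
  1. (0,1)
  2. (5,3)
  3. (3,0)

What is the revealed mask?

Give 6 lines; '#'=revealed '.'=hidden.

Answer: .#....
......
##....
##....
##....
...#..

Derivation:
Click 1 (0,1) count=1: revealed 1 new [(0,1)] -> total=1
Click 2 (5,3) count=5: revealed 1 new [(5,3)] -> total=2
Click 3 (3,0) count=0: revealed 6 new [(2,0) (2,1) (3,0) (3,1) (4,0) (4,1)] -> total=8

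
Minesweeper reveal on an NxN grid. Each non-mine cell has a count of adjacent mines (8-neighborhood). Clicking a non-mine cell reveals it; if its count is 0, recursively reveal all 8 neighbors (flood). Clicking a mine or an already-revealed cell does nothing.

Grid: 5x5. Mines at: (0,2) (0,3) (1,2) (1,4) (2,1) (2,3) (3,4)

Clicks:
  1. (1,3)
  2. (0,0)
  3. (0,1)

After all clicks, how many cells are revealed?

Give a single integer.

Click 1 (1,3) count=5: revealed 1 new [(1,3)] -> total=1
Click 2 (0,0) count=0: revealed 4 new [(0,0) (0,1) (1,0) (1,1)] -> total=5
Click 3 (0,1) count=2: revealed 0 new [(none)] -> total=5

Answer: 5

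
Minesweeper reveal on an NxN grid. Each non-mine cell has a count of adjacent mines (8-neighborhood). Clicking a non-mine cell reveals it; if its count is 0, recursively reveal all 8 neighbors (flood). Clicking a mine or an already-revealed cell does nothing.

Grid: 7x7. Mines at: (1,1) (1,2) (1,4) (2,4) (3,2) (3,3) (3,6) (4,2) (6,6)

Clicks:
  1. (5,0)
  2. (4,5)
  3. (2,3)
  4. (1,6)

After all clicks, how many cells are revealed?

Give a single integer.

Answer: 28

Derivation:
Click 1 (5,0) count=0: revealed 21 new [(2,0) (2,1) (3,0) (3,1) (4,0) (4,1) (4,3) (4,4) (4,5) (5,0) (5,1) (5,2) (5,3) (5,4) (5,5) (6,0) (6,1) (6,2) (6,3) (6,4) (6,5)] -> total=21
Click 2 (4,5) count=1: revealed 0 new [(none)] -> total=21
Click 3 (2,3) count=5: revealed 1 new [(2,3)] -> total=22
Click 4 (1,6) count=0: revealed 6 new [(0,5) (0,6) (1,5) (1,6) (2,5) (2,6)] -> total=28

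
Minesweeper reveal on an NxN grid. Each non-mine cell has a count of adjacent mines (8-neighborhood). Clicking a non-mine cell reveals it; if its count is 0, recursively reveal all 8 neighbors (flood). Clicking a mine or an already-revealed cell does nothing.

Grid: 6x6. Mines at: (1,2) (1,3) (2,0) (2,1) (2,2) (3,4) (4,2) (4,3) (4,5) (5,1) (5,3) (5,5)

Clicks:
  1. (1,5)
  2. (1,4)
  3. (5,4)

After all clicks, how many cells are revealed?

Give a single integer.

Answer: 7

Derivation:
Click 1 (1,5) count=0: revealed 6 new [(0,4) (0,5) (1,4) (1,5) (2,4) (2,5)] -> total=6
Click 2 (1,4) count=1: revealed 0 new [(none)] -> total=6
Click 3 (5,4) count=4: revealed 1 new [(5,4)] -> total=7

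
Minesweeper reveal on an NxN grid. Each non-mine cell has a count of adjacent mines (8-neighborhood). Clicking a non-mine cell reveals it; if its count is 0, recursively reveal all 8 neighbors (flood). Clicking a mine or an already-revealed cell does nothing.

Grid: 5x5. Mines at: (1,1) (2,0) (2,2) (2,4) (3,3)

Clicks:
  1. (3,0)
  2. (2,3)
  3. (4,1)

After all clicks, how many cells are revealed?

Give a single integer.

Answer: 7

Derivation:
Click 1 (3,0) count=1: revealed 1 new [(3,0)] -> total=1
Click 2 (2,3) count=3: revealed 1 new [(2,3)] -> total=2
Click 3 (4,1) count=0: revealed 5 new [(3,1) (3,2) (4,0) (4,1) (4,2)] -> total=7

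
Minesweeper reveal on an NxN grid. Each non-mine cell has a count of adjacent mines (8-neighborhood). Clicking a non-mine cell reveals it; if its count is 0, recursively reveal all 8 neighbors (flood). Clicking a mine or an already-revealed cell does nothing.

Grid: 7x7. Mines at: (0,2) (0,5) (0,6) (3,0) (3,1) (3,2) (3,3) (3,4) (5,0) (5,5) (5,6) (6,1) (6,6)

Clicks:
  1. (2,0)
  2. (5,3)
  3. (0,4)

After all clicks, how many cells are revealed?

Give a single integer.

Answer: 11

Derivation:
Click 1 (2,0) count=2: revealed 1 new [(2,0)] -> total=1
Click 2 (5,3) count=0: revealed 9 new [(4,2) (4,3) (4,4) (5,2) (5,3) (5,4) (6,2) (6,3) (6,4)] -> total=10
Click 3 (0,4) count=1: revealed 1 new [(0,4)] -> total=11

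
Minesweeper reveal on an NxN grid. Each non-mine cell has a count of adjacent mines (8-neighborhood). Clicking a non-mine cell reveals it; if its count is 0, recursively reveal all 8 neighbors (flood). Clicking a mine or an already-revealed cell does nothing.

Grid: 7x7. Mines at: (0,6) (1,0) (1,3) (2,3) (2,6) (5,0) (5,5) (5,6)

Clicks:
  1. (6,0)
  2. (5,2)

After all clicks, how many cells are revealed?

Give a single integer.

Click 1 (6,0) count=1: revealed 1 new [(6,0)] -> total=1
Click 2 (5,2) count=0: revealed 21 new [(2,0) (2,1) (2,2) (3,0) (3,1) (3,2) (3,3) (3,4) (4,0) (4,1) (4,2) (4,3) (4,4) (5,1) (5,2) (5,3) (5,4) (6,1) (6,2) (6,3) (6,4)] -> total=22

Answer: 22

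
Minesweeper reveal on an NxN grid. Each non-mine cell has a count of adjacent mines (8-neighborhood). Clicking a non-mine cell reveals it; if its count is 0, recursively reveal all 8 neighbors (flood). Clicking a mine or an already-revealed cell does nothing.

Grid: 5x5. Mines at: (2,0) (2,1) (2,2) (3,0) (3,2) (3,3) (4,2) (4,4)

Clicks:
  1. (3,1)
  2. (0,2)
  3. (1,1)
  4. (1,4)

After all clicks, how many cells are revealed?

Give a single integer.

Answer: 13

Derivation:
Click 1 (3,1) count=6: revealed 1 new [(3,1)] -> total=1
Click 2 (0,2) count=0: revealed 12 new [(0,0) (0,1) (0,2) (0,3) (0,4) (1,0) (1,1) (1,2) (1,3) (1,4) (2,3) (2,4)] -> total=13
Click 3 (1,1) count=3: revealed 0 new [(none)] -> total=13
Click 4 (1,4) count=0: revealed 0 new [(none)] -> total=13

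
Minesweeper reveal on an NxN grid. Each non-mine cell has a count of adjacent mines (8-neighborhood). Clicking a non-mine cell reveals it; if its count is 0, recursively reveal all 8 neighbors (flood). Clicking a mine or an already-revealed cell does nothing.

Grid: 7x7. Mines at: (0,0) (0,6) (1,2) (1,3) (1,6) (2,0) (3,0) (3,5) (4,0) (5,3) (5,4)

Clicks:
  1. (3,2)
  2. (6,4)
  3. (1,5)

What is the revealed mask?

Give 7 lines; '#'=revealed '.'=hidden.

Click 1 (3,2) count=0: revealed 12 new [(2,1) (2,2) (2,3) (2,4) (3,1) (3,2) (3,3) (3,4) (4,1) (4,2) (4,3) (4,4)] -> total=12
Click 2 (6,4) count=2: revealed 1 new [(6,4)] -> total=13
Click 3 (1,5) count=2: revealed 1 new [(1,5)] -> total=14

Answer: .......
.....#.
.####..
.####..
.####..
.......
....#..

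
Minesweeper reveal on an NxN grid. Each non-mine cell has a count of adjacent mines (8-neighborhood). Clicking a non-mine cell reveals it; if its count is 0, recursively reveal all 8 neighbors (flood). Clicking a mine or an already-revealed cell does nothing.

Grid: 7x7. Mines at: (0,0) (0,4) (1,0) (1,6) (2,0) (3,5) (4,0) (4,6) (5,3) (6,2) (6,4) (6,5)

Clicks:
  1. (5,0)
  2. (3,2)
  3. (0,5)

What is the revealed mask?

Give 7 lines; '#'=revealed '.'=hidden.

Answer: .###.#.
.####..
.####..
.####..
.####..
#......
.......

Derivation:
Click 1 (5,0) count=1: revealed 1 new [(5,0)] -> total=1
Click 2 (3,2) count=0: revealed 19 new [(0,1) (0,2) (0,3) (1,1) (1,2) (1,3) (1,4) (2,1) (2,2) (2,3) (2,4) (3,1) (3,2) (3,3) (3,4) (4,1) (4,2) (4,3) (4,4)] -> total=20
Click 3 (0,5) count=2: revealed 1 new [(0,5)] -> total=21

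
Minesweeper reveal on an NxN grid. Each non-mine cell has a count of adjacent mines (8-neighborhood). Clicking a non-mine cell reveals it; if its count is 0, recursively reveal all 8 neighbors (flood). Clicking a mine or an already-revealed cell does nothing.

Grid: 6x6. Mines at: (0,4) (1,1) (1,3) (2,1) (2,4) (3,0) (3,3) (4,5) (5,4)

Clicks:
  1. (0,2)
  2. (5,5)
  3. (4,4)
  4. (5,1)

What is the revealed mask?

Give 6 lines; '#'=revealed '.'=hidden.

Click 1 (0,2) count=2: revealed 1 new [(0,2)] -> total=1
Click 2 (5,5) count=2: revealed 1 new [(5,5)] -> total=2
Click 3 (4,4) count=3: revealed 1 new [(4,4)] -> total=3
Click 4 (5,1) count=0: revealed 8 new [(4,0) (4,1) (4,2) (4,3) (5,0) (5,1) (5,2) (5,3)] -> total=11

Answer: ..#...
......
......
......
#####.
####.#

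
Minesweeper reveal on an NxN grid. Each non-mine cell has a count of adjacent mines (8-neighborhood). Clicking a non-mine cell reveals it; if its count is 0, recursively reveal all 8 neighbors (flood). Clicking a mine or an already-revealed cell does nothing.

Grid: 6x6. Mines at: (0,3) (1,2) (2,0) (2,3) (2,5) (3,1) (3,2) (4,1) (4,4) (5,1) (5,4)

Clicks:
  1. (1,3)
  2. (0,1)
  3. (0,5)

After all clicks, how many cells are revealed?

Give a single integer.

Click 1 (1,3) count=3: revealed 1 new [(1,3)] -> total=1
Click 2 (0,1) count=1: revealed 1 new [(0,1)] -> total=2
Click 3 (0,5) count=0: revealed 4 new [(0,4) (0,5) (1,4) (1,5)] -> total=6

Answer: 6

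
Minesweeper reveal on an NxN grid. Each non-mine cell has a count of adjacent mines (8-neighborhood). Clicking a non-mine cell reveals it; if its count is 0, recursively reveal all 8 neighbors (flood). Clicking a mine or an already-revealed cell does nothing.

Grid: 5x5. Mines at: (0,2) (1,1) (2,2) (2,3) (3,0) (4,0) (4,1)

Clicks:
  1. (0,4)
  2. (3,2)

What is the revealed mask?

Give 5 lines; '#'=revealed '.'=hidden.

Click 1 (0,4) count=0: revealed 4 new [(0,3) (0,4) (1,3) (1,4)] -> total=4
Click 2 (3,2) count=3: revealed 1 new [(3,2)] -> total=5

Answer: ...##
...##
.....
..#..
.....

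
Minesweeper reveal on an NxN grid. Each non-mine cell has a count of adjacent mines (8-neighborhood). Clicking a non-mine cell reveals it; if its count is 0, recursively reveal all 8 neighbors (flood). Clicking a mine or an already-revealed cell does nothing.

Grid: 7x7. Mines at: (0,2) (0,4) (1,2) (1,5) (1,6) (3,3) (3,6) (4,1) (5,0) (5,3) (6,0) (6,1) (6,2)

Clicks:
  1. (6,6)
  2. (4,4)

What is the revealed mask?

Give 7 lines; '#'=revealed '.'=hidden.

Answer: .......
.......
.......
.......
....###
....###
....###

Derivation:
Click 1 (6,6) count=0: revealed 9 new [(4,4) (4,5) (4,6) (5,4) (5,5) (5,6) (6,4) (6,5) (6,6)] -> total=9
Click 2 (4,4) count=2: revealed 0 new [(none)] -> total=9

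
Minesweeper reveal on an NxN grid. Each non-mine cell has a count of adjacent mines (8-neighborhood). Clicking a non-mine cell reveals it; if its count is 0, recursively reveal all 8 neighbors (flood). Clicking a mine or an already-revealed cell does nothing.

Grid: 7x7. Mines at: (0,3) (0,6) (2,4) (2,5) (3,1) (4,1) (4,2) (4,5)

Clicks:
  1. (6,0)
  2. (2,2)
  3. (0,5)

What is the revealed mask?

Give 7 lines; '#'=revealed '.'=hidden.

Click 1 (6,0) count=0: revealed 14 new [(5,0) (5,1) (5,2) (5,3) (5,4) (5,5) (5,6) (6,0) (6,1) (6,2) (6,3) (6,4) (6,5) (6,6)] -> total=14
Click 2 (2,2) count=1: revealed 1 new [(2,2)] -> total=15
Click 3 (0,5) count=1: revealed 1 new [(0,5)] -> total=16

Answer: .....#.
.......
..#....
.......
.......
#######
#######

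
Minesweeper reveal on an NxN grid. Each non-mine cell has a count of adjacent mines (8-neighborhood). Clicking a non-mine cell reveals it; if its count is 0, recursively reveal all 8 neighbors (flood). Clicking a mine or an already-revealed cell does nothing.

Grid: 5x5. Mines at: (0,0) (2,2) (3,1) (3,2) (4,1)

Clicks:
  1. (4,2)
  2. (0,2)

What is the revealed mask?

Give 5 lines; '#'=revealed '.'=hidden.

Click 1 (4,2) count=3: revealed 1 new [(4,2)] -> total=1
Click 2 (0,2) count=0: revealed 14 new [(0,1) (0,2) (0,3) (0,4) (1,1) (1,2) (1,3) (1,4) (2,3) (2,4) (3,3) (3,4) (4,3) (4,4)] -> total=15

Answer: .####
.####
...##
...##
..###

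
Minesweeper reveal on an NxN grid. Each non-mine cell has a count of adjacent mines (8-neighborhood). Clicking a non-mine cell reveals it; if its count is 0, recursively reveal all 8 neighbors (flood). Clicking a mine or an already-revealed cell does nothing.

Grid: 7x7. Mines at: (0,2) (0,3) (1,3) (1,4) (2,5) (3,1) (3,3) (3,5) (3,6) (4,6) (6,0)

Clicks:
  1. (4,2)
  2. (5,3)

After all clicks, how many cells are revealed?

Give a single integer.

Answer: 17

Derivation:
Click 1 (4,2) count=2: revealed 1 new [(4,2)] -> total=1
Click 2 (5,3) count=0: revealed 16 new [(4,1) (4,3) (4,4) (4,5) (5,1) (5,2) (5,3) (5,4) (5,5) (5,6) (6,1) (6,2) (6,3) (6,4) (6,5) (6,6)] -> total=17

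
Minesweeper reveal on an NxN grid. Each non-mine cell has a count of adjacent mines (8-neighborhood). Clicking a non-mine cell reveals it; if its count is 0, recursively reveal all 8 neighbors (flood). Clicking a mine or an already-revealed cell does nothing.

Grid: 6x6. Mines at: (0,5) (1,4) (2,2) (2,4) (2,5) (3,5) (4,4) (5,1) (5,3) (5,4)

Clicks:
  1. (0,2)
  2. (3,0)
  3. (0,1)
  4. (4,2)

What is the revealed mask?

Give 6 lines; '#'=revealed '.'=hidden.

Click 1 (0,2) count=0: revealed 14 new [(0,0) (0,1) (0,2) (0,3) (1,0) (1,1) (1,2) (1,3) (2,0) (2,1) (3,0) (3,1) (4,0) (4,1)] -> total=14
Click 2 (3,0) count=0: revealed 0 new [(none)] -> total=14
Click 3 (0,1) count=0: revealed 0 new [(none)] -> total=14
Click 4 (4,2) count=2: revealed 1 new [(4,2)] -> total=15

Answer: ####..
####..
##....
##....
###...
......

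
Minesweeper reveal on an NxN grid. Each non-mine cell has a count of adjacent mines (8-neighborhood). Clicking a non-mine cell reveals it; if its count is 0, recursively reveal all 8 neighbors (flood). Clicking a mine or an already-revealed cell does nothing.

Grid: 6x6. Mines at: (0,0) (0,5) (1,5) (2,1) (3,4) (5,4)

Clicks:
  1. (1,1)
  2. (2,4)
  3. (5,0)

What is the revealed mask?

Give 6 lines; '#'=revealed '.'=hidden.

Answer: ......
.#....
....#.
####..
####..
####..

Derivation:
Click 1 (1,1) count=2: revealed 1 new [(1,1)] -> total=1
Click 2 (2,4) count=2: revealed 1 new [(2,4)] -> total=2
Click 3 (5,0) count=0: revealed 12 new [(3,0) (3,1) (3,2) (3,3) (4,0) (4,1) (4,2) (4,3) (5,0) (5,1) (5,2) (5,3)] -> total=14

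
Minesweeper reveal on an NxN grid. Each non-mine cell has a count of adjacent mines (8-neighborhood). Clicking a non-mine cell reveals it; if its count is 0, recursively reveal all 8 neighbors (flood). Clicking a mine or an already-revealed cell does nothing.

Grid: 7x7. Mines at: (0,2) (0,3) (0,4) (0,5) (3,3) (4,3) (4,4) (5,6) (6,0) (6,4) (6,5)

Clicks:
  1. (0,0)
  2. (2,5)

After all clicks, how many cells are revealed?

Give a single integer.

Answer: 28

Derivation:
Click 1 (0,0) count=0: revealed 17 new [(0,0) (0,1) (1,0) (1,1) (1,2) (2,0) (2,1) (2,2) (3,0) (3,1) (3,2) (4,0) (4,1) (4,2) (5,0) (5,1) (5,2)] -> total=17
Click 2 (2,5) count=0: revealed 11 new [(1,4) (1,5) (1,6) (2,4) (2,5) (2,6) (3,4) (3,5) (3,6) (4,5) (4,6)] -> total=28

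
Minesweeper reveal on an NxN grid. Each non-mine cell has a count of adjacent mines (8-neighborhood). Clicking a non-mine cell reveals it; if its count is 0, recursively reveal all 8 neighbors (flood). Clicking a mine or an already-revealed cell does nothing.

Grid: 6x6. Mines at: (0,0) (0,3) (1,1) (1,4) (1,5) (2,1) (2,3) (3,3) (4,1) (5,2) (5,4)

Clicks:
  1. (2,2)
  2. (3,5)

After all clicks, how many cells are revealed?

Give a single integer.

Answer: 7

Derivation:
Click 1 (2,2) count=4: revealed 1 new [(2,2)] -> total=1
Click 2 (3,5) count=0: revealed 6 new [(2,4) (2,5) (3,4) (3,5) (4,4) (4,5)] -> total=7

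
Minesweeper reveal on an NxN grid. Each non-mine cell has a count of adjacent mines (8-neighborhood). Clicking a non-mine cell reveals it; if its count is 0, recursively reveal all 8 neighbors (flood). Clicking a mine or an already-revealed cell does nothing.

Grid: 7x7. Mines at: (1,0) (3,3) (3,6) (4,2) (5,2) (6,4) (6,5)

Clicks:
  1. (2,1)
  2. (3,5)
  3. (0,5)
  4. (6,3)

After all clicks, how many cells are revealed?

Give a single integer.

Answer: 20

Derivation:
Click 1 (2,1) count=1: revealed 1 new [(2,1)] -> total=1
Click 2 (3,5) count=1: revealed 1 new [(3,5)] -> total=2
Click 3 (0,5) count=0: revealed 17 new [(0,1) (0,2) (0,3) (0,4) (0,5) (0,6) (1,1) (1,2) (1,3) (1,4) (1,5) (1,6) (2,2) (2,3) (2,4) (2,5) (2,6)] -> total=19
Click 4 (6,3) count=2: revealed 1 new [(6,3)] -> total=20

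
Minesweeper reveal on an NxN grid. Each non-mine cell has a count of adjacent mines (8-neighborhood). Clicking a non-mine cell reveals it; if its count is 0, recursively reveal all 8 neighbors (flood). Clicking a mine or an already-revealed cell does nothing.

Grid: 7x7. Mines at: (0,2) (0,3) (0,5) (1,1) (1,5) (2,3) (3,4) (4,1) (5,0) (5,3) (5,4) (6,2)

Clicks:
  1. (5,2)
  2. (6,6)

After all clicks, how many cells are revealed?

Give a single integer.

Answer: 11

Derivation:
Click 1 (5,2) count=3: revealed 1 new [(5,2)] -> total=1
Click 2 (6,6) count=0: revealed 10 new [(2,5) (2,6) (3,5) (3,6) (4,5) (4,6) (5,5) (5,6) (6,5) (6,6)] -> total=11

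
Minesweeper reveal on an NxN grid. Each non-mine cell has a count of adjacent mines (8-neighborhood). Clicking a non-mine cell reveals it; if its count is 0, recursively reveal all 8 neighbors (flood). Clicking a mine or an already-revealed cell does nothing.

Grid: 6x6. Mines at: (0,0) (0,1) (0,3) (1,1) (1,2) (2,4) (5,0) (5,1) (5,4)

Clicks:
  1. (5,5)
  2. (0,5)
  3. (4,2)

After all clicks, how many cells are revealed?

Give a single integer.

Answer: 6

Derivation:
Click 1 (5,5) count=1: revealed 1 new [(5,5)] -> total=1
Click 2 (0,5) count=0: revealed 4 new [(0,4) (0,5) (1,4) (1,5)] -> total=5
Click 3 (4,2) count=1: revealed 1 new [(4,2)] -> total=6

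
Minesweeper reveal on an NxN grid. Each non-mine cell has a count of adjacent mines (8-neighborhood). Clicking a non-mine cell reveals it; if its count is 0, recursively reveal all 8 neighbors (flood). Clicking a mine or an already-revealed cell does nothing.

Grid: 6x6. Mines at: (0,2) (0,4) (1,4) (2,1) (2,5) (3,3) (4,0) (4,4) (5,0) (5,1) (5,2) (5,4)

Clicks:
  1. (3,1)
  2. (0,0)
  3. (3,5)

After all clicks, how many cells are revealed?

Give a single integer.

Click 1 (3,1) count=2: revealed 1 new [(3,1)] -> total=1
Click 2 (0,0) count=0: revealed 4 new [(0,0) (0,1) (1,0) (1,1)] -> total=5
Click 3 (3,5) count=2: revealed 1 new [(3,5)] -> total=6

Answer: 6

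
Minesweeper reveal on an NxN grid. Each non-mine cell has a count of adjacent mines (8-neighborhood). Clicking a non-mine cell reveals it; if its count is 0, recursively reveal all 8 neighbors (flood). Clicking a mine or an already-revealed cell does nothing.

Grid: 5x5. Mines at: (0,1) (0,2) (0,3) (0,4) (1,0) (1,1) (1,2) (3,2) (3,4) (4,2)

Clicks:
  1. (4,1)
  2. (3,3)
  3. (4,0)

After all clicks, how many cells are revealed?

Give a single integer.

Answer: 7

Derivation:
Click 1 (4,1) count=2: revealed 1 new [(4,1)] -> total=1
Click 2 (3,3) count=3: revealed 1 new [(3,3)] -> total=2
Click 3 (4,0) count=0: revealed 5 new [(2,0) (2,1) (3,0) (3,1) (4,0)] -> total=7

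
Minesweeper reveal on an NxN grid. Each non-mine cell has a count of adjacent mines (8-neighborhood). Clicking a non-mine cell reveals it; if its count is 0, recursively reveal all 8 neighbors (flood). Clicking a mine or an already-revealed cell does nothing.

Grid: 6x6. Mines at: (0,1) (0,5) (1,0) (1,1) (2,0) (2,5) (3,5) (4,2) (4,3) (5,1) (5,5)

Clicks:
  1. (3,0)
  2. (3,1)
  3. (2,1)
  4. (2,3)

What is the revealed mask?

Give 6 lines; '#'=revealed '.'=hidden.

Click 1 (3,0) count=1: revealed 1 new [(3,0)] -> total=1
Click 2 (3,1) count=2: revealed 1 new [(3,1)] -> total=2
Click 3 (2,1) count=3: revealed 1 new [(2,1)] -> total=3
Click 4 (2,3) count=0: revealed 12 new [(0,2) (0,3) (0,4) (1,2) (1,3) (1,4) (2,2) (2,3) (2,4) (3,2) (3,3) (3,4)] -> total=15

Answer: ..###.
..###.
.####.
#####.
......
......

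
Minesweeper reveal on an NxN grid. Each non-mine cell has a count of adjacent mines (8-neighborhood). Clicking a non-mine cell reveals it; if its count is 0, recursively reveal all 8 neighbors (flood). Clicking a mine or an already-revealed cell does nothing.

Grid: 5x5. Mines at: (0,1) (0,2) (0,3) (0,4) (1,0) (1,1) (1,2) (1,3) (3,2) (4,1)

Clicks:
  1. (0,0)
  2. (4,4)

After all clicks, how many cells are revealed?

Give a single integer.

Answer: 7

Derivation:
Click 1 (0,0) count=3: revealed 1 new [(0,0)] -> total=1
Click 2 (4,4) count=0: revealed 6 new [(2,3) (2,4) (3,3) (3,4) (4,3) (4,4)] -> total=7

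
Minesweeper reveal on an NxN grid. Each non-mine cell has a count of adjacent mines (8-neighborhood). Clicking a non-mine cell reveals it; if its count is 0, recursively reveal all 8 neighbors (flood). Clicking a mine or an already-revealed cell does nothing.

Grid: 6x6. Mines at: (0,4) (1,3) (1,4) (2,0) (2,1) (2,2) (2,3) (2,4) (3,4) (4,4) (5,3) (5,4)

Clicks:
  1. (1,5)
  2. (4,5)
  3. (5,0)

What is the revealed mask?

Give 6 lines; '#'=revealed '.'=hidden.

Click 1 (1,5) count=3: revealed 1 new [(1,5)] -> total=1
Click 2 (4,5) count=3: revealed 1 new [(4,5)] -> total=2
Click 3 (5,0) count=0: revealed 9 new [(3,0) (3,1) (3,2) (4,0) (4,1) (4,2) (5,0) (5,1) (5,2)] -> total=11

Answer: ......
.....#
......
###...
###..#
###...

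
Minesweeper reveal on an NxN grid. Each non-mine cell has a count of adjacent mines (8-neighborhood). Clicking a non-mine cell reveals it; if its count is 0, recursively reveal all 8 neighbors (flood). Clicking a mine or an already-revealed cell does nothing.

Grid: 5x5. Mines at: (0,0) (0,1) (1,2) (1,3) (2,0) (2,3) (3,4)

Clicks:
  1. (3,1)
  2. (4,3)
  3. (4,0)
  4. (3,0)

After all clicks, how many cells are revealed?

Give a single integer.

Click 1 (3,1) count=1: revealed 1 new [(3,1)] -> total=1
Click 2 (4,3) count=1: revealed 1 new [(4,3)] -> total=2
Click 3 (4,0) count=0: revealed 6 new [(3,0) (3,2) (3,3) (4,0) (4,1) (4,2)] -> total=8
Click 4 (3,0) count=1: revealed 0 new [(none)] -> total=8

Answer: 8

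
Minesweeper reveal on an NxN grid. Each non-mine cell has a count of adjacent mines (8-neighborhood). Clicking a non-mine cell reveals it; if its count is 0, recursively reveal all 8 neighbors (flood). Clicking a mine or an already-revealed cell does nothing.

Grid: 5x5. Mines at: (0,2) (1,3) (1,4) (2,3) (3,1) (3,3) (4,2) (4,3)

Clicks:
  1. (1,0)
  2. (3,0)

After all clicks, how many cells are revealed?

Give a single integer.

Answer: 7

Derivation:
Click 1 (1,0) count=0: revealed 6 new [(0,0) (0,1) (1,0) (1,1) (2,0) (2,1)] -> total=6
Click 2 (3,0) count=1: revealed 1 new [(3,0)] -> total=7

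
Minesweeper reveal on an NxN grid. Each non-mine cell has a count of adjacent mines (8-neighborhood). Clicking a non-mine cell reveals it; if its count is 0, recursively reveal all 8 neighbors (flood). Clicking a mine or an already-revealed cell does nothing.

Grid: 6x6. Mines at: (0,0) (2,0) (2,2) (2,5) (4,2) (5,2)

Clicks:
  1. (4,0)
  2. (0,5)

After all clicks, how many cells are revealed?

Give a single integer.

Click 1 (4,0) count=0: revealed 6 new [(3,0) (3,1) (4,0) (4,1) (5,0) (5,1)] -> total=6
Click 2 (0,5) count=0: revealed 10 new [(0,1) (0,2) (0,3) (0,4) (0,5) (1,1) (1,2) (1,3) (1,4) (1,5)] -> total=16

Answer: 16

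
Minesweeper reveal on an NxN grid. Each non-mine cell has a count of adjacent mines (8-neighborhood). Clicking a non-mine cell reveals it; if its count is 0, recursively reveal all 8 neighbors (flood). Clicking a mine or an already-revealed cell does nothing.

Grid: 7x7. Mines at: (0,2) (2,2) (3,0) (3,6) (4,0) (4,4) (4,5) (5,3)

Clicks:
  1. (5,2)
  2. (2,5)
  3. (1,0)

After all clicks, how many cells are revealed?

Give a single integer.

Click 1 (5,2) count=1: revealed 1 new [(5,2)] -> total=1
Click 2 (2,5) count=1: revealed 1 new [(2,5)] -> total=2
Click 3 (1,0) count=0: revealed 6 new [(0,0) (0,1) (1,0) (1,1) (2,0) (2,1)] -> total=8

Answer: 8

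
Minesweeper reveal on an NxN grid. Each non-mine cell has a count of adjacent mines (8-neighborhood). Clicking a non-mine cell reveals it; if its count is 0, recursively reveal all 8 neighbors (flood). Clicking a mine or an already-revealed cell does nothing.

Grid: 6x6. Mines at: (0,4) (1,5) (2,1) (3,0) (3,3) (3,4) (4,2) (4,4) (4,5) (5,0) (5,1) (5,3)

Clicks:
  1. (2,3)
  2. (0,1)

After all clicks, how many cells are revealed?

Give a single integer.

Click 1 (2,3) count=2: revealed 1 new [(2,3)] -> total=1
Click 2 (0,1) count=0: revealed 8 new [(0,0) (0,1) (0,2) (0,3) (1,0) (1,1) (1,2) (1,3)] -> total=9

Answer: 9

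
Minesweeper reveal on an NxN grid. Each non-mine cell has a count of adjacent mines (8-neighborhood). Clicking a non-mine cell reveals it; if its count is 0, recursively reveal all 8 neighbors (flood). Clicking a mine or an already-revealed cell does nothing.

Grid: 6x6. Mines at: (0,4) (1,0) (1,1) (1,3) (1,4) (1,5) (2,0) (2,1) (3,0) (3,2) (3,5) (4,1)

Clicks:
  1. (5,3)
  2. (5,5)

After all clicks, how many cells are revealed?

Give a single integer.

Answer: 8

Derivation:
Click 1 (5,3) count=0: revealed 8 new [(4,2) (4,3) (4,4) (4,5) (5,2) (5,3) (5,4) (5,5)] -> total=8
Click 2 (5,5) count=0: revealed 0 new [(none)] -> total=8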